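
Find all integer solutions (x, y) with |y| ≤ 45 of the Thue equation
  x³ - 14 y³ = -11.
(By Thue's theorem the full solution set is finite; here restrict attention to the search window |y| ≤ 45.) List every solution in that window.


The equation is x³ - 14y³ = -11. For fixed y, x³ = 14·y³ − 11, so a solution requires the RHS to be a perfect cube.
Strategy: iterate y from -45 to 45, compute RHS = 14·y³ − 11, and check whether it is a (positive or negative) perfect cube.
Check small values of y:
  y = 0: RHS = -11 is not a perfect cube.
  y = 1: RHS = 3 is not a perfect cube.
  y = -1: RHS = -25 is not a perfect cube.
  y = 2: RHS = 101 is not a perfect cube.
  y = -2: RHS = -123 is not a perfect cube.
  y = 3: RHS = 367 is not a perfect cube.
  y = -3: RHS = -389 is not a perfect cube.
Continuing the search up to |y| = 45 finds no solutions either.
No (x, y) in the scanned range satisfies the equation.

No integer solutions with |y| ≤ 45.


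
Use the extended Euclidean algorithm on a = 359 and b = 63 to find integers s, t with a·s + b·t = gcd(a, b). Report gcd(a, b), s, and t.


Euclidean algorithm on (359, 63) — divide until remainder is 0:
  359 = 5 · 63 + 44
  63 = 1 · 44 + 19
  44 = 2 · 19 + 6
  19 = 3 · 6 + 1
  6 = 6 · 1 + 0
gcd(359, 63) = 1.
Track Bezout coefficients alongside the remainders: start with r₀ = 359 = a·1 + b·0 (s = 1, t = 0) and r₁ = 63 = a·0 + b·1 (s = 0, t = 1); each new remainder r_{k+1} = r_{k-1} − q_k·r_k inherits s_{k+1} = s_{k-1} − q_k·s_k, t_{k+1} = t_{k-1} − q_k·t_k, so r_k = a·s_k + b·t_k at every step:
  q = 5: r = 44, s = 1 − 5·0 = 1, t = 0 − 5·1 = -5  (check: 359·1 + 63·(-5) = 44)
  q = 1: r = 19, s = 0 − 1·1 = -1, t = 1 − 1·(-5) = 6  (check: 359·(-1) + 63·6 = 19)
  q = 2: r = 6, s = 1 − 2·(-1) = 3, t = -5 − 2·6 = -17  (check: 359·3 + 63·(-17) = 6)
  q = 3: r = 1, s = -1 − 3·3 = -10, t = 6 − 3·(-17) = 57  (check: 359·(-10) + 63·57 = 1)
The row with r = 1 (the gcd) gives the Bezout coefficients s = -10, t = 57.
Result: 359 · (-10) + 63 · (57) = 1.

gcd(359, 63) = 1; s = -10, t = 57 (check: 359·(-10) + 63·57 = 1).


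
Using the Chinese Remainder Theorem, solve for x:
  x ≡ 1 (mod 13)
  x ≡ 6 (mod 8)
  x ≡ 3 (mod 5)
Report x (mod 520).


Moduli 13, 8, 5 are pairwise coprime; by CRT there is a unique solution modulo M = 13 · 8 · 5 = 520.
Solve pairwise, accumulating the modulus:
  Start with x ≡ 1 (mod 13).
  Combine with x ≡ 6 (mod 8): since gcd(13, 8) = 1, we get a unique residue mod 104.
    Write x = 1 + 13·t and substitute into x ≡ 6 (mod 8): 13·t ≡ 6 − 1 = 5 (mod 8).
    Reduce coefficients mod 8: 5·t ≡ 5 (mod 8).
    The inverse of 5 mod 8 is 5 (since 5·5 = 25 = 3·8 + 1), so t ≡ 5·5 = 25 ≡ 1 (mod 8).
    Then x = 1 + 13·1 = 14, valid modulo lcm(13, 8) = 104: x ≡ 14 (mod 104).
  Combine with x ≡ 3 (mod 5): since gcd(104, 5) = 1, we get a unique residue mod 520.
    Write x = 14 + 104·t and substitute into x ≡ 3 (mod 5): 104·t ≡ 3 − 14 = -11 (mod 5).
    Reduce coefficients mod 5: 4·t ≡ 4 (mod 5).
    The inverse of 4 mod 5 is 4 (since 4·4 = 16 = 3·5 + 1), so t ≡ 4·4 = 16 ≡ 1 (mod 5).
    Then x = 14 + 104·1 = 118, valid modulo lcm(104, 5) = 520: x ≡ 118 (mod 520).
Verify: 118 mod 13 = 1 ✓, 118 mod 8 = 6 ✓, 118 mod 5 = 3 ✓.

x ≡ 118 (mod 520).


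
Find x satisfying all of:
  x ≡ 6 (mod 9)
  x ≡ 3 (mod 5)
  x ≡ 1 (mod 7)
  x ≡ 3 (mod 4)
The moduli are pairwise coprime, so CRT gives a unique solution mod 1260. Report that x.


Product of moduli M = 9 · 5 · 7 · 4 = 1260.
Merge one congruence at a time:
  Start: x ≡ 6 (mod 9).
  Combine with x ≡ 3 (mod 5); new modulus lcm = 45.
    Write x = 6 + 9·t and substitute into x ≡ 3 (mod 5): 9·t ≡ 3 − 6 = -3 (mod 5).
    Reduce coefficients mod 5: 4·t ≡ 2 (mod 5).
    The inverse of 4 mod 5 is 4 (since 4·4 = 16 = 3·5 + 1), so t ≡ 4·2 = 8 ≡ 3 (mod 5).
    Then x = 6 + 9·3 = 33, valid modulo lcm(9, 5) = 45: x ≡ 33 (mod 45).
  Combine with x ≡ 1 (mod 7); new modulus lcm = 315.
    Write x = 33 + 45·t and substitute into x ≡ 1 (mod 7): 45·t ≡ 1 − 33 = -32 (mod 7).
    Reduce coefficients mod 7: 3·t ≡ 3 (mod 7).
    The inverse of 3 mod 7 is 5 (since 3·5 = 15 = 2·7 + 1), so t ≡ 5·3 = 15 ≡ 1 (mod 7).
    Then x = 33 + 45·1 = 78, valid modulo lcm(45, 7) = 315: x ≡ 78 (mod 315).
  Combine with x ≡ 3 (mod 4); new modulus lcm = 1260.
    Write x = 78 + 315·t and substitute into x ≡ 3 (mod 4): 315·t ≡ 3 − 78 = -75 (mod 4).
    Reduce coefficients mod 4: 3·t ≡ 1 (mod 4).
    The inverse of 3 mod 4 is 3 (since 3·3 = 9 = 2·4 + 1), so t ≡ 3·1 = 3 ≡ 3 (mod 4).
    Then x = 78 + 315·3 = 1023, valid modulo lcm(315, 4) = 1260: x ≡ 1023 (mod 1260).
Verify against each original: 1023 mod 9 = 6, 1023 mod 5 = 3, 1023 mod 7 = 1, 1023 mod 4 = 3.

x ≡ 1023 (mod 1260).


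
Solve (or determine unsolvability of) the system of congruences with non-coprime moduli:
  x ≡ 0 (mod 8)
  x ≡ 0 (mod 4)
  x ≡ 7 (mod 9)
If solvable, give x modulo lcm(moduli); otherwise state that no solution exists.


Moduli 8, 4, 9 are not pairwise coprime, so CRT works modulo lcm(m_i) when all pairwise compatibility conditions hold.
Pairwise compatibility: gcd(m_i, m_j) must divide a_i - a_j for every pair.
Merge one congruence at a time:
  Start: x ≡ 0 (mod 8).
  Combine with x ≡ 0 (mod 4): gcd(8, 4) = 4; 0 - 0 = 0, which IS divisible by 4, so compatible.
    Write x = 0 + 8·t and substitute into x ≡ 0 (mod 4): 8·t ≡ 0 − 0 = 0 (mod 4).
    Divide the congruence (and modulus) by g = 4: 2·t ≡ 0 (mod 1).
    Modulo 1 every t works; take t = 0.
    Then x = 0 + 8·0 = 0, valid modulo lcm(8, 4) = 8: x ≡ 0 (mod 8).
  Combine with x ≡ 7 (mod 9): gcd(8, 9) = 1; 7 - 0 = 7, which IS divisible by 1, so compatible.
    Write x = 0 + 8·t and substitute into x ≡ 7 (mod 9): 8·t ≡ 7 − 0 = 7 (mod 9).
    The inverse of 8 mod 9 is 8 (since 8·8 = 64 = 7·9 + 1), so t ≡ 8·7 = 56 ≡ 2 (mod 9).
    Then x = 0 + 8·2 = 16, valid modulo lcm(8, 9) = 72: x ≡ 16 (mod 72).
Verify: 16 mod 8 = 0, 16 mod 4 = 0, 16 mod 9 = 7.

x ≡ 16 (mod 72).


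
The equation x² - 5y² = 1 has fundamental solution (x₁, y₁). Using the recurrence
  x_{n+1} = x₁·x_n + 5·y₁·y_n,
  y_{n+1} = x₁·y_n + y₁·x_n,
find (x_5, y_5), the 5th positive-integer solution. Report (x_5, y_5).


Step 1: Find the fundamental solution (x₁, y₁) of x² - 5y² = 1.
  Expand √5 as a continued fraction. a₀ = ⌊√5⌋ = 2; iterate m_{k+1} = d_k·a_k − m_k, d_{k+1} = (5 − m_{k+1}²)/d_k, a_{k+1} = ⌊(a₀ + m_{k+1})/d_{k+1}⌋ (starting m₀ = 0, d₀ = 1), with convergents p_k = a_k·p_{k-1} + p_{k-2}, q_k = a_k·q_{k-1} + q_{k-2} (p₋₁ = 1, q₋₁ = 0):
  k = 0: a₀ = 2; p₀/q₀ = 2/1; p₀² − 5·q₀² = 4 − 5 = -1.
  k = 1: m = 2, d = 1, a = ⌊(2 + 2)/1⌋ = 4; p/q = (4·2 + 1)/(4·1 + 0) = 9/4; p² − 5·q² = 81 − 80 = 1.
  The first convergent with p² − 5·q² = 1 gives the fundamental solution (x₁, y₁) = (9, 4).
Step 2: Apply the recurrence (x_{n+1}, y_{n+1}) = (x₁x_n + 5y₁y_n, x₁y_n + y₁x_n) repeatedly.
  From (x_1, y_1) = (9, 4): x_2 = 9·9 + 5·4·4 = 161; y_2 = 9·4 + 4·9 = 72.
  From (x_2, y_2) = (161, 72): x_3 = 9·161 + 5·4·72 = 2889; y_3 = 9·72 + 4·161 = 1292.
  From (x_3, y_3) = (2889, 1292): x_4 = 9·2889 + 5·4·1292 = 51841; y_4 = 9·1292 + 4·2889 = 23184.
  From (x_4, y_4) = (51841, 23184): x_5 = 9·51841 + 5·4·23184 = 930249; y_5 = 9·23184 + 4·51841 = 416020.
Step 3: Verify x_5² - 5·y_5² = 865363202001 - 865363202000 = 1 (should be 1). ✓

(x_1, y_1) = (9, 4); (x_5, y_5) = (930249, 416020).


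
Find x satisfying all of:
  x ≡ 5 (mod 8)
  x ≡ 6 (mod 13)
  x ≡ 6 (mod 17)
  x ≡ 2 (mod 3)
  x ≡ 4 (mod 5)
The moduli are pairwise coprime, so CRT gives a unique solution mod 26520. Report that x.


Product of moduli M = 8 · 13 · 17 · 3 · 5 = 26520.
Merge one congruence at a time:
  Start: x ≡ 5 (mod 8).
  Combine with x ≡ 6 (mod 13); new modulus lcm = 104.
    Write x = 5 + 8·t and substitute into x ≡ 6 (mod 13): 8·t ≡ 6 − 5 = 1 (mod 13).
    The inverse of 8 mod 13 is 5 (since 8·5 = 40 = 3·13 + 1), so t ≡ 5·1 = 5 ≡ 5 (mod 13).
    Then x = 5 + 8·5 = 45, valid modulo lcm(8, 13) = 104: x ≡ 45 (mod 104).
  Combine with x ≡ 6 (mod 17); new modulus lcm = 1768.
    Write x = 45 + 104·t and substitute into x ≡ 6 (mod 17): 104·t ≡ 6 − 45 = -39 (mod 17).
    Reduce coefficients mod 17: 2·t ≡ 12 (mod 17).
    The inverse of 2 mod 17 is 9 (since 2·9 = 18 = 1·17 + 1), so t ≡ 9·12 = 108 ≡ 6 (mod 17).
    Then x = 45 + 104·6 = 669, valid modulo lcm(104, 17) = 1768: x ≡ 669 (mod 1768).
  Combine with x ≡ 2 (mod 3); new modulus lcm = 5304.
    Write x = 669 + 1768·t and substitute into x ≡ 2 (mod 3): 1768·t ≡ 2 − 669 = -667 (mod 3).
    Reduce coefficients mod 3: 1·t ≡ 2 (mod 3).
    So t ≡ 2 (mod 3).
    Then x = 669 + 1768·2 = 4205, valid modulo lcm(1768, 3) = 5304: x ≡ 4205 (mod 5304).
  Combine with x ≡ 4 (mod 5); new modulus lcm = 26520.
    Write x = 4205 + 5304·t and substitute into x ≡ 4 (mod 5): 5304·t ≡ 4 − 4205 = -4201 (mod 5).
    Reduce coefficients mod 5: 4·t ≡ 4 (mod 5).
    The inverse of 4 mod 5 is 4 (since 4·4 = 16 = 3·5 + 1), so t ≡ 4·4 = 16 ≡ 1 (mod 5).
    Then x = 4205 + 5304·1 = 9509, valid modulo lcm(5304, 5) = 26520: x ≡ 9509 (mod 26520).
Verify against each original: 9509 mod 8 = 5, 9509 mod 13 = 6, 9509 mod 17 = 6, 9509 mod 3 = 2, 9509 mod 5 = 4.

x ≡ 9509 (mod 26520).


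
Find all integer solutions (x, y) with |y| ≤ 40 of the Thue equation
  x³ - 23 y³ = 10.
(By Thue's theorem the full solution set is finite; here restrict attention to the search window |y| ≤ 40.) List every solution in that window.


The equation is x³ - 23y³ = 10. For fixed y, x³ = 23·y³ + 10, so a solution requires the RHS to be a perfect cube.
Strategy: iterate y from -40 to 40, compute RHS = 23·y³ + 10, and check whether it is a (positive or negative) perfect cube.
Check small values of y:
  y = 0: RHS = 10 is not a perfect cube.
  y = 1: RHS = 33 is not a perfect cube.
  y = -1: RHS = -13 is not a perfect cube.
  y = 2: RHS = 194 is not a perfect cube.
  y = -2: RHS = -174 is not a perfect cube.
  y = 3: RHS = 631 is not a perfect cube.
  y = -3: RHS = -611 is not a perfect cube.
Continuing the search up to |y| = 40 finds no solutions either.
No (x, y) in the scanned range satisfies the equation.

No integer solutions with |y| ≤ 40.


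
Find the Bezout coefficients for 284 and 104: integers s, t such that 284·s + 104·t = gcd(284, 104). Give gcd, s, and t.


Euclidean algorithm on (284, 104) — divide until remainder is 0:
  284 = 2 · 104 + 76
  104 = 1 · 76 + 28
  76 = 2 · 28 + 20
  28 = 1 · 20 + 8
  20 = 2 · 8 + 4
  8 = 2 · 4 + 0
gcd(284, 104) = 4.
Track Bezout coefficients alongside the remainders: start with r₀ = 284 = a·1 + b·0 (s = 1, t = 0) and r₁ = 104 = a·0 + b·1 (s = 0, t = 1); each new remainder r_{k+1} = r_{k-1} − q_k·r_k inherits s_{k+1} = s_{k-1} − q_k·s_k, t_{k+1} = t_{k-1} − q_k·t_k, so r_k = a·s_k + b·t_k at every step:
  q = 2: r = 76, s = 1 − 2·0 = 1, t = 0 − 2·1 = -2  (check: 284·1 + 104·(-2) = 76)
  q = 1: r = 28, s = 0 − 1·1 = -1, t = 1 − 1·(-2) = 3  (check: 284·(-1) + 104·3 = 28)
  q = 2: r = 20, s = 1 − 2·(-1) = 3, t = -2 − 2·3 = -8  (check: 284·3 + 104·(-8) = 20)
  q = 1: r = 8, s = -1 − 1·3 = -4, t = 3 − 1·(-8) = 11  (check: 284·(-4) + 104·11 = 8)
  q = 2: r = 4, s = 3 − 2·(-4) = 11, t = -8 − 2·11 = -30  (check: 284·11 + 104·(-30) = 4)
The row with r = 4 (the gcd) gives the Bezout coefficients s = 11, t = -30.
Result: 284 · (11) + 104 · (-30) = 4.

gcd(284, 104) = 4; s = 11, t = -30 (check: 284·11 + 104·(-30) = 4).


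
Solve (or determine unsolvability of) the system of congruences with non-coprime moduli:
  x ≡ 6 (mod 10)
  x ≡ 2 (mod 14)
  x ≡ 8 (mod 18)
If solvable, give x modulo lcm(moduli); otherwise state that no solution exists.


Moduli 10, 14, 18 are not pairwise coprime, so CRT works modulo lcm(m_i) when all pairwise compatibility conditions hold.
Pairwise compatibility: gcd(m_i, m_j) must divide a_i - a_j for every pair.
Merge one congruence at a time:
  Start: x ≡ 6 (mod 10).
  Combine with x ≡ 2 (mod 14): gcd(10, 14) = 2; 2 - 6 = -4, which IS divisible by 2, so compatible.
    Write x = 6 + 10·t and substitute into x ≡ 2 (mod 14): 10·t ≡ 2 − 6 = -4 (mod 14).
    Divide the congruence (and modulus) by g = 2: 5·t ≡ -2 (mod 7).
    Reduce coefficients mod 7: 5·t ≡ 5 (mod 7).
    The inverse of 5 mod 7 is 3 (since 5·3 = 15 = 2·7 + 1), so t ≡ 3·5 = 15 ≡ 1 (mod 7).
    Then x = 6 + 10·1 = 16, valid modulo lcm(10, 14) = 70: x ≡ 16 (mod 70).
  Combine with x ≡ 8 (mod 18): gcd(70, 18) = 2; 8 - 16 = -8, which IS divisible by 2, so compatible.
    Write x = 16 + 70·t and substitute into x ≡ 8 (mod 18): 70·t ≡ 8 − 16 = -8 (mod 18).
    Divide the congruence (and modulus) by g = 2: 35·t ≡ -4 (mod 9).
    Reduce coefficients mod 9: 8·t ≡ 5 (mod 9).
    The inverse of 8 mod 9 is 8 (since 8·8 = 64 = 7·9 + 1), so t ≡ 8·5 = 40 ≡ 4 (mod 9).
    Then x = 16 + 70·4 = 296, valid modulo lcm(70, 18) = 630: x ≡ 296 (mod 630).
Verify: 296 mod 10 = 6, 296 mod 14 = 2, 296 mod 18 = 8.

x ≡ 296 (mod 630).


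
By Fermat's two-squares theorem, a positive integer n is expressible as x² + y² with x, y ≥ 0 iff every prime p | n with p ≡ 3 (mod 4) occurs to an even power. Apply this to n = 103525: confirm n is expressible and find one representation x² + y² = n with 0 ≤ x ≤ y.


Step 1: Factor n = 103525 = 5^2 · 41 · 101.
Step 2: Check the mod-4 condition on each prime factor: 5 ≡ 1 (mod 4), exponent 2; 41 ≡ 1 (mod 4), exponent 1; 101 ≡ 1 (mod 4), exponent 1.
All primes ≡ 3 (mod 4) appear to even exponent (or don't appear), so by the two-squares theorem n IS expressible as a sum of two squares.
Step 3: Build a representation. Group n = k² · m with k = 5 and m = 41 · 101 = 4141 (a product of primes ≡ 1 (mod 4)); a representation of m scales to one of n via (k·x)² + (k·y)² = k²(x² + y²). Each prime p ≡ 1 (mod 4) is itself a sum of two squares; find a² by testing p − a² for a perfect square:
  41: 41 − 1² = 40, 41 − 2² = 37, 41 − 3² = 32, 41 − 4² = 25 = 5² ⇒ 41 = 4² + 5².
  101: 101 − 1² = 100 = 10² ⇒ 101 = 1² + 10².
  Combine using the Brahmagupta–Fibonacci identity (a² + b²)(c² + d²) = (ac − bd)² + (ad + bc)² = (ac + bd)² + (ad − bc)²:
  41 · 101 = 4141: from (4² + 5²)(1² + 10²), take (4·1 − 5·10, 4·10 + 5·1) = (4 − 50, 40 + 5) = (-46, 45); dropping signs (only squares matter) gives (46, 45); check 46² + 45² = 2116 + 2025 = 4141 ✓.
  Scale by k = 5: (5·46, 5·45) = (230, 225).
Step 4: Order so x ≤ y and verify: 225² + 230² = 50625 + 52900 = 103525 = n. ✓

n = 103525 = 225² + 230² (one valid representation with x ≤ y).


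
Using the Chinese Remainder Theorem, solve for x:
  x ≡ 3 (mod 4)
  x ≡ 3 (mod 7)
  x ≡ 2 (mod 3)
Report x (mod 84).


Moduli 4, 7, 3 are pairwise coprime; by CRT there is a unique solution modulo M = 4 · 7 · 3 = 84.
Solve pairwise, accumulating the modulus:
  Start with x ≡ 3 (mod 4).
  Combine with x ≡ 3 (mod 7): since gcd(4, 7) = 1, we get a unique residue mod 28.
    Write x = 3 + 4·t and substitute into x ≡ 3 (mod 7): 4·t ≡ 3 − 3 = 0 (mod 7).
    The inverse of 4 mod 7 is 2 (since 4·2 = 8 = 1·7 + 1), so t ≡ 2·0 = 0 ≡ 0 (mod 7).
    Then x = 3 + 4·0 = 3, valid modulo lcm(4, 7) = 28: x ≡ 3 (mod 28).
  Combine with x ≡ 2 (mod 3): since gcd(28, 3) = 1, we get a unique residue mod 84.
    Write x = 3 + 28·t and substitute into x ≡ 2 (mod 3): 28·t ≡ 2 − 3 = -1 (mod 3).
    Reduce coefficients mod 3: 1·t ≡ 2 (mod 3).
    So t ≡ 2 (mod 3).
    Then x = 3 + 28·2 = 59, valid modulo lcm(28, 3) = 84: x ≡ 59 (mod 84).
Verify: 59 mod 4 = 3 ✓, 59 mod 7 = 3 ✓, 59 mod 3 = 2 ✓.

x ≡ 59 (mod 84).


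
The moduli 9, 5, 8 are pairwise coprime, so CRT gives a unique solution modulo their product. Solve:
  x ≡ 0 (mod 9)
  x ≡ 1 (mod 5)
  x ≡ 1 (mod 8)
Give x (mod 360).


Moduli 9, 5, 8 are pairwise coprime; by CRT there is a unique solution modulo M = 9 · 5 · 8 = 360.
Solve pairwise, accumulating the modulus:
  Start with x ≡ 0 (mod 9).
  Combine with x ≡ 1 (mod 5): since gcd(9, 5) = 1, we get a unique residue mod 45.
    Write x = 0 + 9·t and substitute into x ≡ 1 (mod 5): 9·t ≡ 1 − 0 = 1 (mod 5).
    Reduce coefficients mod 5: 4·t ≡ 1 (mod 5).
    The inverse of 4 mod 5 is 4 (since 4·4 = 16 = 3·5 + 1), so t ≡ 4·1 = 4 ≡ 4 (mod 5).
    Then x = 0 + 9·4 = 36, valid modulo lcm(9, 5) = 45: x ≡ 36 (mod 45).
  Combine with x ≡ 1 (mod 8): since gcd(45, 8) = 1, we get a unique residue mod 360.
    Write x = 36 + 45·t and substitute into x ≡ 1 (mod 8): 45·t ≡ 1 − 36 = -35 (mod 8).
    Reduce coefficients mod 8: 5·t ≡ 5 (mod 8).
    The inverse of 5 mod 8 is 5 (since 5·5 = 25 = 3·8 + 1), so t ≡ 5·5 = 25 ≡ 1 (mod 8).
    Then x = 36 + 45·1 = 81, valid modulo lcm(45, 8) = 360: x ≡ 81 (mod 360).
Verify: 81 mod 9 = 0 ✓, 81 mod 5 = 1 ✓, 81 mod 8 = 1 ✓.

x ≡ 81 (mod 360).


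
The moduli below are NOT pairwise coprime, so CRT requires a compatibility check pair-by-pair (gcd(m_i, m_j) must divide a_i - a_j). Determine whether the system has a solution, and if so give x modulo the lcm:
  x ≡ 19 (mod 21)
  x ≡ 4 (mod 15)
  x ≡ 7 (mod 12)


Moduli 21, 15, 12 are not pairwise coprime, so CRT works modulo lcm(m_i) when all pairwise compatibility conditions hold.
Pairwise compatibility: gcd(m_i, m_j) must divide a_i - a_j for every pair.
Merge one congruence at a time:
  Start: x ≡ 19 (mod 21).
  Combine with x ≡ 4 (mod 15): gcd(21, 15) = 3; 4 - 19 = -15, which IS divisible by 3, so compatible.
    Write x = 19 + 21·t and substitute into x ≡ 4 (mod 15): 21·t ≡ 4 − 19 = -15 (mod 15).
    Divide the congruence (and modulus) by g = 3: 7·t ≡ -5 (mod 5).
    Reduce coefficients mod 5: 2·t ≡ 0 (mod 5).
    The inverse of 2 mod 5 is 3 (since 2·3 = 6 = 1·5 + 1), so t ≡ 3·0 = 0 ≡ 0 (mod 5).
    Then x = 19 + 21·0 = 19, valid modulo lcm(21, 15) = 105: x ≡ 19 (mod 105).
  Combine with x ≡ 7 (mod 12): gcd(105, 12) = 3; 7 - 19 = -12, which IS divisible by 3, so compatible.
    Write x = 19 + 105·t and substitute into x ≡ 7 (mod 12): 105·t ≡ 7 − 19 = -12 (mod 12).
    Divide the congruence (and modulus) by g = 3: 35·t ≡ -4 (mod 4).
    Reduce coefficients mod 4: 3·t ≡ 0 (mod 4).
    The inverse of 3 mod 4 is 3 (since 3·3 = 9 = 2·4 + 1), so t ≡ 3·0 = 0 ≡ 0 (mod 4).
    Then x = 19 + 105·0 = 19, valid modulo lcm(105, 12) = 420: x ≡ 19 (mod 420).
Verify: 19 mod 21 = 19, 19 mod 15 = 4, 19 mod 12 = 7.

x ≡ 19 (mod 420).


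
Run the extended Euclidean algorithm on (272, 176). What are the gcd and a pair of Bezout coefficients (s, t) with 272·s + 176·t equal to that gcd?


Euclidean algorithm on (272, 176) — divide until remainder is 0:
  272 = 1 · 176 + 96
  176 = 1 · 96 + 80
  96 = 1 · 80 + 16
  80 = 5 · 16 + 0
gcd(272, 176) = 16.
Track Bezout coefficients alongside the remainders: start with r₀ = 272 = a·1 + b·0 (s = 1, t = 0) and r₁ = 176 = a·0 + b·1 (s = 0, t = 1); each new remainder r_{k+1} = r_{k-1} − q_k·r_k inherits s_{k+1} = s_{k-1} − q_k·s_k, t_{k+1} = t_{k-1} − q_k·t_k, so r_k = a·s_k + b·t_k at every step:
  q = 1: r = 96, s = 1 − 1·0 = 1, t = 0 − 1·1 = -1  (check: 272·1 + 176·(-1) = 96)
  q = 1: r = 80, s = 0 − 1·1 = -1, t = 1 − 1·(-1) = 2  (check: 272·(-1) + 176·2 = 80)
  q = 1: r = 16, s = 1 − 1·(-1) = 2, t = -1 − 1·2 = -3  (check: 272·2 + 176·(-3) = 16)
The row with r = 16 (the gcd) gives the Bezout coefficients s = 2, t = -3.
Result: 272 · (2) + 176 · (-3) = 16.

gcd(272, 176) = 16; s = 2, t = -3 (check: 272·2 + 176·(-3) = 16).


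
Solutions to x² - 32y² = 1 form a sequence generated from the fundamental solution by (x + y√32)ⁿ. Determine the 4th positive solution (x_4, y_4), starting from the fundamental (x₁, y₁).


Step 1: Find the fundamental solution (x₁, y₁) of x² - 32y² = 1.
  Expand √32 as a continued fraction. a₀ = ⌊√32⌋ = 5; iterate m_{k+1} = d_k·a_k − m_k, d_{k+1} = (32 − m_{k+1}²)/d_k, a_{k+1} = ⌊(a₀ + m_{k+1})/d_{k+1}⌋ (starting m₀ = 0, d₀ = 1), with convergents p_k = a_k·p_{k-1} + p_{k-2}, q_k = a_k·q_{k-1} + q_{k-2} (p₋₁ = 1, q₋₁ = 0):
  k = 0: a₀ = 5; p₀/q₀ = 5/1; p₀² − 32·q₀² = 25 − 32 = -7.
  k = 1: m = 5, d = 7, a = ⌊(5 + 5)/7⌋ = 1; p/q = (1·5 + 1)/(1·1 + 0) = 6/1; p² − 32·q² = 36 − 32 = 4.
  k = 2: m = 2, d = 4, a = ⌊(5 + 2)/4⌋ = 1; p/q = (1·6 + 5)/(1·1 + 1) = 11/2; p² − 32·q² = 121 − 128 = -7.
  k = 3: m = 2, d = 7, a = ⌊(5 + 2)/7⌋ = 1; p/q = (1·11 + 6)/(1·2 + 1) = 17/3; p² − 32·q² = 289 − 288 = 1.
  The first convergent with p² − 32·q² = 1 gives the fundamental solution (x₁, y₁) = (17, 3).
Step 2: Apply the recurrence (x_{n+1}, y_{n+1}) = (x₁x_n + 32y₁y_n, x₁y_n + y₁x_n) repeatedly.
  From (x_1, y_1) = (17, 3): x_2 = 17·17 + 32·3·3 = 577; y_2 = 17·3 + 3·17 = 102.
  From (x_2, y_2) = (577, 102): x_3 = 17·577 + 32·3·102 = 19601; y_3 = 17·102 + 3·577 = 3465.
  From (x_3, y_3) = (19601, 3465): x_4 = 17·19601 + 32·3·3465 = 665857; y_4 = 17·3465 + 3·19601 = 117708.
Step 3: Verify x_4² - 32·y_4² = 443365544449 - 443365544448 = 1 (should be 1). ✓

(x_1, y_1) = (17, 3); (x_4, y_4) = (665857, 117708).


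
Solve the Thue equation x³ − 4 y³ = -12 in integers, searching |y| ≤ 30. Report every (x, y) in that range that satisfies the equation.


The equation is x³ - 4y³ = -12. For fixed y, x³ = 4·y³ − 12, so a solution requires the RHS to be a perfect cube.
Strategy: iterate y from -30 to 30, compute RHS = 4·y³ − 12, and check whether it is a (positive or negative) perfect cube.
Check small values of y:
  y = 0: RHS = -12 is not a perfect cube.
  y = 1: RHS = -8 = (-2)³ ⇒ x = -2 works.
  y = -1: RHS = -16 is not a perfect cube.
  y = 2: RHS = 20 is not a perfect cube.
  y = -2: RHS = -44 is not a perfect cube.
  y = 3: RHS = 96 is not a perfect cube.
  y = -3: RHS = -120 is not a perfect cube.
Continuing, at y = -5: RHS = -512 = (-8)³ ⇒ x = -8 works.
Searching the remaining y in |y| ≤ 30 finds no further solutions.
Collected solutions: (-2, 1), (-8, -5).

Solutions (with |y| ≤ 30): (-2, 1), (-8, -5).


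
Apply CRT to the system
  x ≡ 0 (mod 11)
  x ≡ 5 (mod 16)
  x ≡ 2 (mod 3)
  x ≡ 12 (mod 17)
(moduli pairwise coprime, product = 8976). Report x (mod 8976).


Product of moduli M = 11 · 16 · 3 · 17 = 8976.
Merge one congruence at a time:
  Start: x ≡ 0 (mod 11).
  Combine with x ≡ 5 (mod 16); new modulus lcm = 176.
    Write x = 0 + 11·t and substitute into x ≡ 5 (mod 16): 11·t ≡ 5 − 0 = 5 (mod 16).
    The inverse of 11 mod 16 is 3 (since 11·3 = 33 = 2·16 + 1), so t ≡ 3·5 = 15 ≡ 15 (mod 16).
    Then x = 0 + 11·15 = 165, valid modulo lcm(11, 16) = 176: x ≡ 165 (mod 176).
  Combine with x ≡ 2 (mod 3); new modulus lcm = 528.
    Write x = 165 + 176·t and substitute into x ≡ 2 (mod 3): 176·t ≡ 2 − 165 = -163 (mod 3).
    Reduce coefficients mod 3: 2·t ≡ 2 (mod 3).
    The inverse of 2 mod 3 is 2 (since 2·2 = 4 = 1·3 + 1), so t ≡ 2·2 = 4 ≡ 1 (mod 3).
    Then x = 165 + 176·1 = 341, valid modulo lcm(176, 3) = 528: x ≡ 341 (mod 528).
  Combine with x ≡ 12 (mod 17); new modulus lcm = 8976.
    Write x = 341 + 528·t and substitute into x ≡ 12 (mod 17): 528·t ≡ 12 − 341 = -329 (mod 17).
    Reduce coefficients mod 17: 1·t ≡ 11 (mod 17).
    So t ≡ 11 (mod 17).
    Then x = 341 + 528·11 = 6149, valid modulo lcm(528, 17) = 8976: x ≡ 6149 (mod 8976).
Verify against each original: 6149 mod 11 = 0, 6149 mod 16 = 5, 6149 mod 3 = 2, 6149 mod 17 = 12.

x ≡ 6149 (mod 8976).


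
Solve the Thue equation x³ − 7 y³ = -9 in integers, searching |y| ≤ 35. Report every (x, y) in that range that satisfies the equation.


The equation is x³ - 7y³ = -9. For fixed y, x³ = 7·y³ − 9, so a solution requires the RHS to be a perfect cube.
Strategy: iterate y from -35 to 35, compute RHS = 7·y³ − 9, and check whether it is a (positive or negative) perfect cube.
Check small values of y:
  y = 0: RHS = -9 is not a perfect cube.
  y = 1: RHS = -2 is not a perfect cube.
  y = -1: RHS = -16 is not a perfect cube.
  y = 2: RHS = 47 is not a perfect cube.
  y = -2: RHS = -65 is not a perfect cube.
  y = 3: RHS = 180 is not a perfect cube.
  y = -3: RHS = -198 is not a perfect cube.
Continuing the search up to |y| = 35 finds no solutions either.
No (x, y) in the scanned range satisfies the equation.

No integer solutions with |y| ≤ 35.


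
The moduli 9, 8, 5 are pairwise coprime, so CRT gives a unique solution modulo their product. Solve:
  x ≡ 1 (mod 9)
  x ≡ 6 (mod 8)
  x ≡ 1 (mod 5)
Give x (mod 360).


Moduli 9, 8, 5 are pairwise coprime; by CRT there is a unique solution modulo M = 9 · 8 · 5 = 360.
Solve pairwise, accumulating the modulus:
  Start with x ≡ 1 (mod 9).
  Combine with x ≡ 6 (mod 8): since gcd(9, 8) = 1, we get a unique residue mod 72.
    Write x = 1 + 9·t and substitute into x ≡ 6 (mod 8): 9·t ≡ 6 − 1 = 5 (mod 8).
    Reduce coefficients mod 8: 1·t ≡ 5 (mod 8).
    So t ≡ 5 (mod 8).
    Then x = 1 + 9·5 = 46, valid modulo lcm(9, 8) = 72: x ≡ 46 (mod 72).
  Combine with x ≡ 1 (mod 5): since gcd(72, 5) = 1, we get a unique residue mod 360.
    Write x = 46 + 72·t and substitute into x ≡ 1 (mod 5): 72·t ≡ 1 − 46 = -45 (mod 5).
    Reduce coefficients mod 5: 2·t ≡ 0 (mod 5).
    The inverse of 2 mod 5 is 3 (since 2·3 = 6 = 1·5 + 1), so t ≡ 3·0 = 0 ≡ 0 (mod 5).
    Then x = 46 + 72·0 = 46, valid modulo lcm(72, 5) = 360: x ≡ 46 (mod 360).
Verify: 46 mod 9 = 1 ✓, 46 mod 8 = 6 ✓, 46 mod 5 = 1 ✓.

x ≡ 46 (mod 360).


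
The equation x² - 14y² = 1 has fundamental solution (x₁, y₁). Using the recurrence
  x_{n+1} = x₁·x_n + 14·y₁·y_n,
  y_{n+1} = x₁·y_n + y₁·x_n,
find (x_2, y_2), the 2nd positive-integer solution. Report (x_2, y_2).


Step 1: Find the fundamental solution (x₁, y₁) of x² - 14y² = 1.
  Expand √14 as a continued fraction. a₀ = ⌊√14⌋ = 3; iterate m_{k+1} = d_k·a_k − m_k, d_{k+1} = (14 − m_{k+1}²)/d_k, a_{k+1} = ⌊(a₀ + m_{k+1})/d_{k+1}⌋ (starting m₀ = 0, d₀ = 1), with convergents p_k = a_k·p_{k-1} + p_{k-2}, q_k = a_k·q_{k-1} + q_{k-2} (p₋₁ = 1, q₋₁ = 0):
  k = 0: a₀ = 3; p₀/q₀ = 3/1; p₀² − 14·q₀² = 9 − 14 = -5.
  k = 1: m = 3, d = 5, a = ⌊(3 + 3)/5⌋ = 1; p/q = (1·3 + 1)/(1·1 + 0) = 4/1; p² − 14·q² = 16 − 14 = 2.
  k = 2: m = 2, d = 2, a = ⌊(3 + 2)/2⌋ = 2; p/q = (2·4 + 3)/(2·1 + 1) = 11/3; p² − 14·q² = 121 − 126 = -5.
  k = 3: m = 2, d = 5, a = ⌊(3 + 2)/5⌋ = 1; p/q = (1·11 + 4)/(1·3 + 1) = 15/4; p² − 14·q² = 225 − 224 = 1.
  The first convergent with p² − 14·q² = 1 gives the fundamental solution (x₁, y₁) = (15, 4).
Step 2: Apply the recurrence (x_{n+1}, y_{n+1}) = (x₁x_n + 14y₁y_n, x₁y_n + y₁x_n) repeatedly.
  From (x_1, y_1) = (15, 4): x_2 = 15·15 + 14·4·4 = 449; y_2 = 15·4 + 4·15 = 120.
Step 3: Verify x_2² - 14·y_2² = 201601 - 201600 = 1 (should be 1). ✓

(x_1, y_1) = (15, 4); (x_2, y_2) = (449, 120).


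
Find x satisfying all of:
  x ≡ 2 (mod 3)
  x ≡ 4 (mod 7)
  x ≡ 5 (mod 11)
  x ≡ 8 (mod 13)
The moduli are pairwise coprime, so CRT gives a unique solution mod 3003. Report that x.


Product of moduli M = 3 · 7 · 11 · 13 = 3003.
Merge one congruence at a time:
  Start: x ≡ 2 (mod 3).
  Combine with x ≡ 4 (mod 7); new modulus lcm = 21.
    Write x = 2 + 3·t and substitute into x ≡ 4 (mod 7): 3·t ≡ 4 − 2 = 2 (mod 7).
    The inverse of 3 mod 7 is 5 (since 3·5 = 15 = 2·7 + 1), so t ≡ 5·2 = 10 ≡ 3 (mod 7).
    Then x = 2 + 3·3 = 11, valid modulo lcm(3, 7) = 21: x ≡ 11 (mod 21).
  Combine with x ≡ 5 (mod 11); new modulus lcm = 231.
    Write x = 11 + 21·t and substitute into x ≡ 5 (mod 11): 21·t ≡ 5 − 11 = -6 (mod 11).
    Reduce coefficients mod 11: 10·t ≡ 5 (mod 11).
    The inverse of 10 mod 11 is 10 (since 10·10 = 100 = 9·11 + 1), so t ≡ 10·5 = 50 ≡ 6 (mod 11).
    Then x = 11 + 21·6 = 137, valid modulo lcm(21, 11) = 231: x ≡ 137 (mod 231).
  Combine with x ≡ 8 (mod 13); new modulus lcm = 3003.
    Write x = 137 + 231·t and substitute into x ≡ 8 (mod 13): 231·t ≡ 8 − 137 = -129 (mod 13).
    Reduce coefficients mod 13: 10·t ≡ 1 (mod 13).
    The inverse of 10 mod 13 is 4 (since 10·4 = 40 = 3·13 + 1), so t ≡ 4·1 = 4 ≡ 4 (mod 13).
    Then x = 137 + 231·4 = 1061, valid modulo lcm(231, 13) = 3003: x ≡ 1061 (mod 3003).
Verify against each original: 1061 mod 3 = 2, 1061 mod 7 = 4, 1061 mod 11 = 5, 1061 mod 13 = 8.

x ≡ 1061 (mod 3003).


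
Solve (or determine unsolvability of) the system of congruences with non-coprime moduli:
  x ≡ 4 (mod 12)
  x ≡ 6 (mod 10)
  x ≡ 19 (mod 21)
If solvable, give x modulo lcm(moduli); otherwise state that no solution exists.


Moduli 12, 10, 21 are not pairwise coprime, so CRT works modulo lcm(m_i) when all pairwise compatibility conditions hold.
Pairwise compatibility: gcd(m_i, m_j) must divide a_i - a_j for every pair.
Merge one congruence at a time:
  Start: x ≡ 4 (mod 12).
  Combine with x ≡ 6 (mod 10): gcd(12, 10) = 2; 6 - 4 = 2, which IS divisible by 2, so compatible.
    Write x = 4 + 12·t and substitute into x ≡ 6 (mod 10): 12·t ≡ 6 − 4 = 2 (mod 10).
    Divide the congruence (and modulus) by g = 2: 6·t ≡ 1 (mod 5).
    Reduce coefficients mod 5: 1·t ≡ 1 (mod 5).
    So t ≡ 1 (mod 5).
    Then x = 4 + 12·1 = 16, valid modulo lcm(12, 10) = 60: x ≡ 16 (mod 60).
  Combine with x ≡ 19 (mod 21): gcd(60, 21) = 3; 19 - 16 = 3, which IS divisible by 3, so compatible.
    Write x = 16 + 60·t and substitute into x ≡ 19 (mod 21): 60·t ≡ 19 − 16 = 3 (mod 21).
    Divide the congruence (and modulus) by g = 3: 20·t ≡ 1 (mod 7).
    Reduce coefficients mod 7: 6·t ≡ 1 (mod 7).
    The inverse of 6 mod 7 is 6 (since 6·6 = 36 = 5·7 + 1), so t ≡ 6·1 = 6 ≡ 6 (mod 7).
    Then x = 16 + 60·6 = 376, valid modulo lcm(60, 21) = 420: x ≡ 376 (mod 420).
Verify: 376 mod 12 = 4, 376 mod 10 = 6, 376 mod 21 = 19.

x ≡ 376 (mod 420).


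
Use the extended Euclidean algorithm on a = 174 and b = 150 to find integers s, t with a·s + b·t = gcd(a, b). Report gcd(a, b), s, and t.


Euclidean algorithm on (174, 150) — divide until remainder is 0:
  174 = 1 · 150 + 24
  150 = 6 · 24 + 6
  24 = 4 · 6 + 0
gcd(174, 150) = 6.
Track Bezout coefficients alongside the remainders: start with r₀ = 174 = a·1 + b·0 (s = 1, t = 0) and r₁ = 150 = a·0 + b·1 (s = 0, t = 1); each new remainder r_{k+1} = r_{k-1} − q_k·r_k inherits s_{k+1} = s_{k-1} − q_k·s_k, t_{k+1} = t_{k-1} − q_k·t_k, so r_k = a·s_k + b·t_k at every step:
  q = 1: r = 24, s = 1 − 1·0 = 1, t = 0 − 1·1 = -1  (check: 174·1 + 150·(-1) = 24)
  q = 6: r = 6, s = 0 − 6·1 = -6, t = 1 − 6·(-1) = 7  (check: 174·(-6) + 150·7 = 6)
The row with r = 6 (the gcd) gives the Bezout coefficients s = -6, t = 7.
Result: 174 · (-6) + 150 · (7) = 6.

gcd(174, 150) = 6; s = -6, t = 7 (check: 174·(-6) + 150·7 = 6).


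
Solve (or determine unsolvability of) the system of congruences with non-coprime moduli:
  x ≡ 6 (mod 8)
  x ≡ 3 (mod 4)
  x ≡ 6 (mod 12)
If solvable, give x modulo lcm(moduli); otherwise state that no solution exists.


Moduli 8, 4, 12 are not pairwise coprime, so CRT works modulo lcm(m_i) when all pairwise compatibility conditions hold.
Pairwise compatibility: gcd(m_i, m_j) must divide a_i - a_j for every pair.
Merge one congruence at a time:
  Start: x ≡ 6 (mod 8).
  Combine with x ≡ 3 (mod 4): gcd(8, 4) = 4, and 3 - 6 = -3 is NOT divisible by 4.
    ⇒ system is inconsistent (no integer solution).

No solution (the system is inconsistent).


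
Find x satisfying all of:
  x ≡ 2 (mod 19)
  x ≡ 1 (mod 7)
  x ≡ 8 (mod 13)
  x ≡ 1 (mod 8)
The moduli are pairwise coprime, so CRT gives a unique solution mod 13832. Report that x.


Product of moduli M = 19 · 7 · 13 · 8 = 13832.
Merge one congruence at a time:
  Start: x ≡ 2 (mod 19).
  Combine with x ≡ 1 (mod 7); new modulus lcm = 133.
    Write x = 2 + 19·t and substitute into x ≡ 1 (mod 7): 19·t ≡ 1 − 2 = -1 (mod 7).
    Reduce coefficients mod 7: 5·t ≡ 6 (mod 7).
    The inverse of 5 mod 7 is 3 (since 5·3 = 15 = 2·7 + 1), so t ≡ 3·6 = 18 ≡ 4 (mod 7).
    Then x = 2 + 19·4 = 78, valid modulo lcm(19, 7) = 133: x ≡ 78 (mod 133).
  Combine with x ≡ 8 (mod 13); new modulus lcm = 1729.
    Write x = 78 + 133·t and substitute into x ≡ 8 (mod 13): 133·t ≡ 8 − 78 = -70 (mod 13).
    Reduce coefficients mod 13: 3·t ≡ 8 (mod 13).
    The inverse of 3 mod 13 is 9 (since 3·9 = 27 = 2·13 + 1), so t ≡ 9·8 = 72 ≡ 7 (mod 13).
    Then x = 78 + 133·7 = 1009, valid modulo lcm(133, 13) = 1729: x ≡ 1009 (mod 1729).
  Combine with x ≡ 1 (mod 8); new modulus lcm = 13832.
    Write x = 1009 + 1729·t and substitute into x ≡ 1 (mod 8): 1729·t ≡ 1 − 1009 = -1008 (mod 8).
    Reduce coefficients mod 8: 1·t ≡ 0 (mod 8).
    So t ≡ 0 (mod 8).
    Then x = 1009 + 1729·0 = 1009, valid modulo lcm(1729, 8) = 13832: x ≡ 1009 (mod 13832).
Verify against each original: 1009 mod 19 = 2, 1009 mod 7 = 1, 1009 mod 13 = 8, 1009 mod 8 = 1.

x ≡ 1009 (mod 13832).


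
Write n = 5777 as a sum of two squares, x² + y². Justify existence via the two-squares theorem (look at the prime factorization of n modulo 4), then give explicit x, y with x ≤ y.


Step 1: Factor n = 5777 = 53 · 109.
Step 2: Check the mod-4 condition on each prime factor: 53 ≡ 1 (mod 4), exponent 1; 109 ≡ 1 (mod 4), exponent 1.
All primes ≡ 3 (mod 4) appear to even exponent (or don't appear), so by the two-squares theorem n IS expressible as a sum of two squares.
Step 3: Build a representation. Here n = 53 · 109 is a product of primes ≡ 1 (mod 4). Each prime p ≡ 1 (mod 4) is itself a sum of two squares; find a² by testing p − a² for a perfect square:
  53: 53 − 1² = 52, 53 − 2² = 49 = 7² ⇒ 53 = 2² + 7².
  109: 109 − 1² = 108, 109 − 2² = 105, 109 − 3² = 100 = 10² ⇒ 109 = 3² + 10².
  Combine using the Brahmagupta–Fibonacci identity (a² + b²)(c² + d²) = (ac − bd)² + (ad + bc)² = (ac + bd)² + (ad − bc)²:
  53 · 109 = 5777: from (2² + 7²)(3² + 10²), take (2·3 − 7·10, 2·10 + 7·3) = (6 − 70, 20 + 21) = (-64, 41); dropping signs (only squares matter) gives (64, 41); check 64² + 41² = 4096 + 1681 = 5777 ✓.
Step 4: Order so x ≤ y and verify: 41² + 64² = 1681 + 4096 = 5777 = n. ✓

n = 5777 = 41² + 64² (one valid representation with x ≤ y).


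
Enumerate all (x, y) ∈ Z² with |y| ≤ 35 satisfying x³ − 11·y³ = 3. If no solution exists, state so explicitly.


The equation is x³ - 11y³ = 3. For fixed y, x³ = 11·y³ + 3, so a solution requires the RHS to be a perfect cube.
Strategy: iterate y from -35 to 35, compute RHS = 11·y³ + 3, and check whether it is a (positive or negative) perfect cube.
Check small values of y:
  y = 0: RHS = 3 is not a perfect cube.
  y = 1: RHS = 14 is not a perfect cube.
  y = -1: RHS = -8 = (-2)³ ⇒ x = -2 works.
  y = 2: RHS = 91 is not a perfect cube.
  y = -2: RHS = -85 is not a perfect cube.
  y = 3: RHS = 300 is not a perfect cube.
  y = -3: RHS = -294 is not a perfect cube.
Continuing the search up to |y| = 35 finds no further solutions beyond those listed.
Collected solutions: (-2, -1).

Solutions (with |y| ≤ 35): (-2, -1).


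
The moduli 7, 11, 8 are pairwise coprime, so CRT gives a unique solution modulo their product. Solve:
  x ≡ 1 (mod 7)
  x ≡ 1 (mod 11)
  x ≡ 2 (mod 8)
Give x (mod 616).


Moduli 7, 11, 8 are pairwise coprime; by CRT there is a unique solution modulo M = 7 · 11 · 8 = 616.
Solve pairwise, accumulating the modulus:
  Start with x ≡ 1 (mod 7).
  Combine with x ≡ 1 (mod 11): since gcd(7, 11) = 1, we get a unique residue mod 77.
    Write x = 1 + 7·t and substitute into x ≡ 1 (mod 11): 7·t ≡ 1 − 1 = 0 (mod 11).
    The inverse of 7 mod 11 is 8 (since 7·8 = 56 = 5·11 + 1), so t ≡ 8·0 = 0 ≡ 0 (mod 11).
    Then x = 1 + 7·0 = 1, valid modulo lcm(7, 11) = 77: x ≡ 1 (mod 77).
  Combine with x ≡ 2 (mod 8): since gcd(77, 8) = 1, we get a unique residue mod 616.
    Write x = 1 + 77·t and substitute into x ≡ 2 (mod 8): 77·t ≡ 2 − 1 = 1 (mod 8).
    Reduce coefficients mod 8: 5·t ≡ 1 (mod 8).
    The inverse of 5 mod 8 is 5 (since 5·5 = 25 = 3·8 + 1), so t ≡ 5·1 = 5 ≡ 5 (mod 8).
    Then x = 1 + 77·5 = 386, valid modulo lcm(77, 8) = 616: x ≡ 386 (mod 616).
Verify: 386 mod 7 = 1 ✓, 386 mod 11 = 1 ✓, 386 mod 8 = 2 ✓.

x ≡ 386 (mod 616).


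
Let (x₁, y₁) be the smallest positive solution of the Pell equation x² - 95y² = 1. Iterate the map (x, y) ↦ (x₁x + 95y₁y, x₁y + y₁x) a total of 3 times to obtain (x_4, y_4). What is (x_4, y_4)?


Step 1: Find the fundamental solution (x₁, y₁) of x² - 95y² = 1.
  Expand √95 as a continued fraction. a₀ = ⌊√95⌋ = 9; iterate m_{k+1} = d_k·a_k − m_k, d_{k+1} = (95 − m_{k+1}²)/d_k, a_{k+1} = ⌊(a₀ + m_{k+1})/d_{k+1}⌋ (starting m₀ = 0, d₀ = 1), with convergents p_k = a_k·p_{k-1} + p_{k-2}, q_k = a_k·q_{k-1} + q_{k-2} (p₋₁ = 1, q₋₁ = 0):
  k = 0: a₀ = 9; p₀/q₀ = 9/1; p₀² − 95·q₀² = 81 − 95 = -14.
  k = 1: m = 9, d = 14, a = ⌊(9 + 9)/14⌋ = 1; p/q = (1·9 + 1)/(1·1 + 0) = 10/1; p² − 95·q² = 100 − 95 = 5.
  k = 2: m = 5, d = 5, a = ⌊(9 + 5)/5⌋ = 2; p/q = (2·10 + 9)/(2·1 + 1) = 29/3; p² − 95·q² = 841 − 855 = -14.
  k = 3: m = 5, d = 14, a = ⌊(9 + 5)/14⌋ = 1; p/q = (1·29 + 10)/(1·3 + 1) = 39/4; p² − 95·q² = 1521 − 1520 = 1.
  The first convergent with p² − 95·q² = 1 gives the fundamental solution (x₁, y₁) = (39, 4).
Step 2: Apply the recurrence (x_{n+1}, y_{n+1}) = (x₁x_n + 95y₁y_n, x₁y_n + y₁x_n) repeatedly.
  From (x_1, y_1) = (39, 4): x_2 = 39·39 + 95·4·4 = 3041; y_2 = 39·4 + 4·39 = 312.
  From (x_2, y_2) = (3041, 312): x_3 = 39·3041 + 95·4·312 = 237159; y_3 = 39·312 + 4·3041 = 24332.
  From (x_3, y_3) = (237159, 24332): x_4 = 39·237159 + 95·4·24332 = 18495361; y_4 = 39·24332 + 4·237159 = 1897584.
Step 3: Verify x_4² - 95·y_4² = 342078378520321 - 342078378520320 = 1 (should be 1). ✓

(x_1, y_1) = (39, 4); (x_4, y_4) = (18495361, 1897584).


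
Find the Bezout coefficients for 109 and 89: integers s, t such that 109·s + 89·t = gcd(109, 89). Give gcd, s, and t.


Euclidean algorithm on (109, 89) — divide until remainder is 0:
  109 = 1 · 89 + 20
  89 = 4 · 20 + 9
  20 = 2 · 9 + 2
  9 = 4 · 2 + 1
  2 = 2 · 1 + 0
gcd(109, 89) = 1.
Track Bezout coefficients alongside the remainders: start with r₀ = 109 = a·1 + b·0 (s = 1, t = 0) and r₁ = 89 = a·0 + b·1 (s = 0, t = 1); each new remainder r_{k+1} = r_{k-1} − q_k·r_k inherits s_{k+1} = s_{k-1} − q_k·s_k, t_{k+1} = t_{k-1} − q_k·t_k, so r_k = a·s_k + b·t_k at every step:
  q = 1: r = 20, s = 1 − 1·0 = 1, t = 0 − 1·1 = -1  (check: 109·1 + 89·(-1) = 20)
  q = 4: r = 9, s = 0 − 4·1 = -4, t = 1 − 4·(-1) = 5  (check: 109·(-4) + 89·5 = 9)
  q = 2: r = 2, s = 1 − 2·(-4) = 9, t = -1 − 2·5 = -11  (check: 109·9 + 89·(-11) = 2)
  q = 4: r = 1, s = -4 − 4·9 = -40, t = 5 − 4·(-11) = 49  (check: 109·(-40) + 89·49 = 1)
The row with r = 1 (the gcd) gives the Bezout coefficients s = -40, t = 49.
Result: 109 · (-40) + 89 · (49) = 1.

gcd(109, 89) = 1; s = -40, t = 49 (check: 109·(-40) + 89·49 = 1).


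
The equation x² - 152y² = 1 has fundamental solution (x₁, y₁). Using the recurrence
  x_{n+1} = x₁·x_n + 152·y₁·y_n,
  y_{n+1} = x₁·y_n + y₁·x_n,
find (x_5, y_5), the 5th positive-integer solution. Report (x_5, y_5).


Step 1: Find the fundamental solution (x₁, y₁) of x² - 152y² = 1.
  Expand √152 as a continued fraction. a₀ = ⌊√152⌋ = 12; iterate m_{k+1} = d_k·a_k − m_k, d_{k+1} = (152 − m_{k+1}²)/d_k, a_{k+1} = ⌊(a₀ + m_{k+1})/d_{k+1}⌋ (starting m₀ = 0, d₀ = 1), with convergents p_k = a_k·p_{k-1} + p_{k-2}, q_k = a_k·q_{k-1} + q_{k-2} (p₋₁ = 1, q₋₁ = 0):
  k = 0: a₀ = 12; p₀/q₀ = 12/1; p₀² − 152·q₀² = 144 − 152 = -8.
  k = 1: m = 12, d = 8, a = ⌊(12 + 12)/8⌋ = 3; p/q = (3·12 + 1)/(3·1 + 0) = 37/3; p² − 152·q² = 1369 − 1368 = 1.
  The first convergent with p² − 152·q² = 1 gives the fundamental solution (x₁, y₁) = (37, 3).
Step 2: Apply the recurrence (x_{n+1}, y_{n+1}) = (x₁x_n + 152y₁y_n, x₁y_n + y₁x_n) repeatedly.
  From (x_1, y_1) = (37, 3): x_2 = 37·37 + 152·3·3 = 2737; y_2 = 37·3 + 3·37 = 222.
  From (x_2, y_2) = (2737, 222): x_3 = 37·2737 + 152·3·222 = 202501; y_3 = 37·222 + 3·2737 = 16425.
  From (x_3, y_3) = (202501, 16425): x_4 = 37·202501 + 152·3·16425 = 14982337; y_4 = 37·16425 + 3·202501 = 1215228.
  From (x_4, y_4) = (14982337, 1215228): x_5 = 37·14982337 + 152·3·1215228 = 1108490437; y_5 = 37·1215228 + 3·14982337 = 89910447.
Step 3: Verify x_5² - 152·y_5² = 1228751048920450969 - 1228751048920450968 = 1 (should be 1). ✓

(x_1, y_1) = (37, 3); (x_5, y_5) = (1108490437, 89910447).
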